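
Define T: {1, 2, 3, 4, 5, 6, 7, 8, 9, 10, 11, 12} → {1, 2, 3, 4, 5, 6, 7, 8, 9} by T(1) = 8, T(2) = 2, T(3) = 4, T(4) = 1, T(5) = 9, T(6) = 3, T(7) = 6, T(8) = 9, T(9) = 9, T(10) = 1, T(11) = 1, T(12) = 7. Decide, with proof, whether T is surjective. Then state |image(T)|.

8

No element maps to 5, so T is not surjective.
The image of T is {1, 2, 3, 4, 6, 7, 8, 9}, which has 8 elements.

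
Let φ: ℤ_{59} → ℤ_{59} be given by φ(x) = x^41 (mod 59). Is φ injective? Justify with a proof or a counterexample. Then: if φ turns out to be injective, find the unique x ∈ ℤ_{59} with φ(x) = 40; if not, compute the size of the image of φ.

Since 59 is prime, the nonzero elements of ℤ_{59} form a cyclic group of order 58.
As gcd(41, 58) = 1, raising to the 41st power is a bijection on this group: if s^41 ≡ t^41 then (st^{−1})^41 = 1, and the only element of order dividing gcd(41, 58) = 1 is 1, so s = t.
With φ(0) = 0 this makes φ injective on all of ℤ_{59}, hence bijective (finite equal-size domain and codomain). In particular φ is injective.
Since φ is injective, we find the preimage of 40. The inverse of x ↦ x^41 on (ℤ_{59})^× is x ↦ x^17, because 41·17 = 697 = 12·58 + 1 ≡ 1 (mod 58) and x^{58} = 1 for x ≠ 0 (Fermat). So φ⁻¹(40) = 40^17 mod 59.
Repeated squaring mod 59: 40^1 ≡ 40, 40^2 ≡ 40² = 1600 ≡ 7, 40^4 ≡ 7² = 49, 40^8 ≡ 49² = 2401 ≡ 41, 40^16 ≡ 41² = 1681 ≡ 29. Since 17 = 16 + 1, 40^17 ≡ 29·40: 29·40 = 1160 ≡ 39. So 40^17 ≡ 39 (mod 59).
Hence φ⁻¹(40) = 39.

39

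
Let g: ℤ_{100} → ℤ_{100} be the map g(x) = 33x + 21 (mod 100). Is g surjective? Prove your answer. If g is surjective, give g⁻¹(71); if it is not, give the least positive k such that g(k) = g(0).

50

Recall that g is surjective if every y in the codomain equals g(x) for some x in the domain.
Since gcd(33, 100) = 1, 33 is invertible modulo 100. Euclid's algorithm: 100 = 3·33 + 1; back-substituting gives 1 = 97·33 − 32·100, so 33⁻¹ ≡ 97 (mod 100).
For any y ∈ ℤ_{100}, x = 97(y − 21) mod 100 satisfies g(x) = 33·97(y − 21) + 21 ≡ y (since 33·97 ≡ 1 mod 100). So every y has a preimage.
Hence g is surjective.
Since g is surjective, we compute g⁻¹(71): solve 33x + 21 ≡ 71 (mod 100), i.e. 33x ≡ 50 (mod 100).
Multiplying by 33⁻¹ = 97 gives x ≡ 97·50 = 4850 = 48·100 + 50 ≡ 50 (mod 100).
Check: g(50) = 33·50 + 21 = 1671 = 16·100 + 71 ≡ 71 (mod 100).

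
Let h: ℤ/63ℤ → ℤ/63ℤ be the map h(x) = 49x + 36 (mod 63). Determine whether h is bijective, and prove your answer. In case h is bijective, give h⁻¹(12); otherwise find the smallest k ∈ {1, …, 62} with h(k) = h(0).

9

We have gcd(49, 63) = 7 > 1. Taking x_1 = 0 and x_2 = 9: h(0) = 36 and h(9) = 49·9 + 36 = 477 ≡ 36 (mod 63).
So h(0) = h(9) while 0 ≠ 9, therefore h is not injective, hence not bijective.
Since h is not bijective, we find the least positive k with h(k) = h(0): this means 49k ≡ 0 (mod 63), i.e. 63 ∣ 49k. Since gcd(49, 63) = 7, dividing through by 7 this holds exactly when 9 ∣ 7k, and as gcd(7, 9) = 1, exactly when 9 ∣ k.
The smallest positive such k is 9.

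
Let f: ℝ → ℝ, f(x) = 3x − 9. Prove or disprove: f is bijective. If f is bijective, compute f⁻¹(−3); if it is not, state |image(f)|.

2

Suppose f(u) = f(v). Then 3u − 9 = 3v − 9, hence 3u = 3v, thus u = v.
For any y ∈ ℝ, x = (y + 9)/3 satisfies f(x) = y.
Thus f is bijective.
Since f is bijective, we compute f⁻¹(−3) = (−3 + 9)/3 = 2.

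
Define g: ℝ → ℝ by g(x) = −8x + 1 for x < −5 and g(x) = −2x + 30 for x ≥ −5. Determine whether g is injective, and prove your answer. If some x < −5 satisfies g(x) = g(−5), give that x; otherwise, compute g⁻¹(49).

Both pieces are strictly decreasing (slopes −8 and −2), so each is injective on its own interval.
The left piece maps (−∞, −5) onto (41, ∞); the right piece maps [−5, ∞) onto (−∞, 40].
These images are disjoint, so no value is attained by both pieces. Thus g is injective.
Because the two images are disjoint, no x < −5 has g(x) = g(−5), so we compute g⁻¹(49): 49 lies in (41, ∞), so solve −8x + 1 = 49: x = (49 − 1)/(−8) = −6.

-6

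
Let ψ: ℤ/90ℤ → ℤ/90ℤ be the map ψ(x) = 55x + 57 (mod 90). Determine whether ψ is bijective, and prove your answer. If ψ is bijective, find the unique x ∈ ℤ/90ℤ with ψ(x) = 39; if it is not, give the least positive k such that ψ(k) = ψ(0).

18

We have gcd(55, 90) = 5 > 1. Taking a = 0 and b = 18: ψ(0) = 57 and ψ(18) = 55·18 + 57 = 1047 ≡ 57 (mod 90).
So ψ(0) = ψ(18) while 0 ≠ 18, hence ψ is not injective, hence not bijective.
Since ψ is not bijective, we find the least positive k with ψ(k) = ψ(0): this means 55k ≡ 0 (mod 90), i.e. 90 ∣ 55k. Since gcd(55, 90) = 5, dividing through by 5 this holds exactly when 18 ∣ 11k, and as gcd(11, 18) = 1, exactly when 18 ∣ k.
The smallest positive such k is 18.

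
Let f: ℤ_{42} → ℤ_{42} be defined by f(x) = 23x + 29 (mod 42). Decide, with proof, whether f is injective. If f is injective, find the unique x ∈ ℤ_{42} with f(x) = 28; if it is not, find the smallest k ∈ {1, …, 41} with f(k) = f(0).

31

By definition, f is injective if f(u) = f(v) implies u = v.
If f(u) = f(v), then 23u ≡ 23v (mod 42). Because gcd(23, 42) = 1, we may cancel 23 to get u ≡ v (mod 42).
Therefore f is injective.
We now compute 23⁻¹ mod 42 explicitly. Euclid's algorithm: 42 = 1·23 + 19, 23 = 1·19 + 4, 19 = 4·4 + 3, 4 = 1·3 + 1; back-substituting gives 1 = 11·23 − 6·42, so 23⁻¹ ≡ 11 (mod 42).
Since f is injective, we find f⁻¹(28): we need 23x ≡ 28 − 29 ≡ 41 (mod 42). Using 23⁻¹ = 11: x ≡ 11·41 = 451 = 10·42 + 31, so x = 31.
Check: f(31) = 23·31 + 29 = 742 = 17·42 + 28 ≡ 28 (mod 42).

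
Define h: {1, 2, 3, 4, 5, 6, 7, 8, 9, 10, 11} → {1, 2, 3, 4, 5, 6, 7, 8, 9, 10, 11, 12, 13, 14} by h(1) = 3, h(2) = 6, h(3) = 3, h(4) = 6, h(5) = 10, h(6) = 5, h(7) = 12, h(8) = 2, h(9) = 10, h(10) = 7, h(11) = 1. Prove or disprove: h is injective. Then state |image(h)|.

8

h(1) = 3 = h(3) with 1 ≠ 3, so h is not injective.
The image of h is {1, 2, 3, 5, 6, 7, 10, 12}, which has 8 elements.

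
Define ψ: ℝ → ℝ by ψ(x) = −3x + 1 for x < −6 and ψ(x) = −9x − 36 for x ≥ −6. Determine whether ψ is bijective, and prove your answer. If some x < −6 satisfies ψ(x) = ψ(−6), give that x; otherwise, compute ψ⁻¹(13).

Both pieces are strictly decreasing (slopes −3 and −9), so each is injective on its own interval.
The left piece maps (−∞, −6) onto (19, ∞); the right piece maps [−6, ∞) onto (−∞, 18].
The images leave a gap (19 has no preimage), so ψ is not surjective, hence not bijective.
Because the two images are disjoint, no x < −6 has ψ(x) = ψ(−6), so we compute ψ⁻¹(13): 13 lies in (−∞, 18], so solve −9x − 36 = 13: x = (13 + 36)/(−9) = −49/9.

-49/9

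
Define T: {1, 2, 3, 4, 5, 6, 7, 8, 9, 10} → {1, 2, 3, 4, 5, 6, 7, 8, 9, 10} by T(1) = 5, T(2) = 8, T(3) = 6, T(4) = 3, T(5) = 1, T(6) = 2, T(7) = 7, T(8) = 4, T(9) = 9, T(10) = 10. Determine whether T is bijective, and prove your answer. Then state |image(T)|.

The values 5, 8, 6, 3, 1, 2, 7, 4, 9, 10 are a permutation of {1, 2, 3, 4, 5, 6, 7, 8, 9, 10}: each element appears exactly once.
So T is injective and surjective, hence bijective.
The image of T is {1, 2, 3, 4, 5, 6, 7, 8, 9, 10}, which has 10 elements.

10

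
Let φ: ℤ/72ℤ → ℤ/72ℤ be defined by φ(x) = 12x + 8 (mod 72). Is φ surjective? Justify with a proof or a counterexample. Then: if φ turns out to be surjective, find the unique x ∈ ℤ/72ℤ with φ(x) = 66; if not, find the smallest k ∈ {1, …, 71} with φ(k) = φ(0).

Since gcd(12, 72) = 12, we have 12x ≡ 0 (mod 12) for all x, so φ(x) ≡ 8 (mod 12).
But 0 ≢ 8 (mod 12), so 0 ∈ ℤ/72ℤ has no preimage. Thus φ is not surjective.
Since φ is not surjective, we find the least positive k with φ(k) = φ(0): this means 12k ≡ 0 (mod 72), i.e. 72 ∣ 12k. Since gcd(12, 72) = 12, dividing through by 12 this holds exactly when 6 ∣ k.
The smallest positive such k is 6.

6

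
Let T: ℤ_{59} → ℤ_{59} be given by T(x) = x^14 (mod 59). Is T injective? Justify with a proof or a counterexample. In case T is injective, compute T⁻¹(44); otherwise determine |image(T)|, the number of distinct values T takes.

30

T(29): Repeated squaring mod 59: 29^1 ≡ 29, 29^2 ≡ 29² = 841 ≡ 15, 29^4 ≡ 15² = 225 ≡ 48, 29^8 ≡ 48² = 2304 ≡ 3. Since 14 = 8 + 4 + 2, 29^14 ≡ 3·48·15: 3·48 = 144 ≡ 26, then 26·15 = 390 ≡ 36. So 29^14 ≡ 36 (mod 59).
T(30): Repeated squaring mod 59: 30^1 ≡ 30, 30^2 ≡ 30² = 900 ≡ 15, 30^4 ≡ 15² = 225 ≡ 48, 30^8 ≡ 48² = 2304 ≡ 3. Since 14 = 8 + 4 + 2, 30^14 ≡ 3·48·15: 3·48 = 144 ≡ 26, then 26·15 = 390 ≡ 36. So 30^14 ≡ 36 (mod 59).
So T(29) = T(30) = 36 while 29 ≠ 30, hence T is not injective.
Since T is not injective, we determine |image(T)|. Computing x^14 mod 59 for each x (by repeated squaring, reducing mod 59 at every step), the values T(0), T(1), …, T(58) are: 0, 1, 41, 16, 29, 22, 7, 28, 9, 20, 17, 4, 51, 3, 27, 57, 15, 19, 53, 21, 48, 35, 46, 49, 26, 12, 5, 25, 45, 36, 36, 45, 25, 5, 12, 26, 49, 46, 35, 48, 21, 53, 19, 15, 57, 27, 3, 51, 4, 17, 20, 9, 28, 7, 22, 29, 16, 41, 1.
The distinct values are {0, 1, 3, 4, 5, 7, 9, 12, 15, 16, 17, 19, 20, 21, 22, 25, 26, 27, 28, 29, 35, 36, 41, 45, 46, 48, 49, 51, 53, 57}; there are 30 of them.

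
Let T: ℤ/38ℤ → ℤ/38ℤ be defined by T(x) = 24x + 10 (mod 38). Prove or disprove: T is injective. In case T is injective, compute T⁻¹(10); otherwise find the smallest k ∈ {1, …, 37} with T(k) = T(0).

Recall that T is injective if T(x_1) = T(x_2) implies x_1 = x_2.
We have gcd(24, 38) = 2 > 1. Taking x_1 = 0 and x_2 = 19: T(0) = 10 and T(19) = 24·19 + 10 = 466 ≡ 10 (mod 38).
So T(0) = T(19) while 0 ≠ 19, therefore T is not injective.
Since T is not injective, we find the least positive k with T(k) = T(0): this means 24k ≡ 0 (mod 38), i.e. 38 ∣ 24k. Since gcd(24, 38) = 2, dividing through by 2 this holds exactly when 19 ∣ 12k, and as gcd(12, 19) = 1, exactly when 19 ∣ k.
The smallest positive such k is 19.

19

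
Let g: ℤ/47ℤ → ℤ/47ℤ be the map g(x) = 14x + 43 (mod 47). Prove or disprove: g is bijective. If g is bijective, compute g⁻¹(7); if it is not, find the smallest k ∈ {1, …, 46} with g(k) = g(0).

31

Recall that injectivity means: for all s, t in the domain, g(s) = g(t) implies s = t.
If g(s) = g(t), then 14s ≡ 14t (mod 47). Because gcd(14, 47) = 1, we may cancel 14 to get s ≡ t (mod 47).
We now compute 14⁻¹ mod 47 explicitly. Euclid's algorithm: 47 = 3·14 + 5, 14 = 2·5 + 4, 5 = 1·4 + 1; back-substituting gives 1 = 37·14 − 11·47, so 14⁻¹ ≡ 37 (mod 47).
Then y ↦ 37(y − 43) is a two-sided inverse to g, so every y ∈ ℤ/47ℤ has a preimage.
Therefore g is bijective.
Since g is bijective, we find g⁻¹(7): we need 14x ≡ 7 − 43 ≡ 11 (mod 47). Using 14⁻¹ = 37: x ≡ 37·11 = 407 = 8·47 + 31, so x = 31.
Check: g(31) = 14·31 + 43 = 477 = 10·47 + 7 ≡ 7 (mod 47).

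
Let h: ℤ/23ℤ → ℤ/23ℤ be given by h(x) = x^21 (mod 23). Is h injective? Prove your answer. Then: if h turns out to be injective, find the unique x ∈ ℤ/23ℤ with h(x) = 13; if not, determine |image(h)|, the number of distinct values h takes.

Since 23 is prime, the nonzero elements of ℤ/23ℤ form a cyclic group of order 22.
As gcd(21, 22) = 1, raising to the 21st power is a bijection on this group: if u^21 ≡ v^21 then (uv^{−1})^21 = 1, and the only element of order dividing gcd(21, 22) = 1 is 1, so u = v.
With h(0) = 0 this makes h injective on all of ℤ/23ℤ, hence bijective (finite equal-size domain and codomain). In particular h is injective.
Since h is injective, we find the preimage of 13. The inverse of x ↦ x^21 on (ℤ/23ℤ)^× is x ↦ x^21, because 21·21 = 441 = 20·22 + 1 ≡ 1 (mod 22) and x^{22} = 1 for x ≠ 0 (Fermat). So h⁻¹(13) = 13^21 mod 23.
Repeated squaring mod 23: 13^1 ≡ 13, 13^2 ≡ 13² = 169 ≡ 8, 13^4 ≡ 8² = 64 ≡ 18, 13^8 ≡ 18² = 324 ≡ 2, 13^16 ≡ 2² = 4. Since 21 = 16 + 4 + 1, 13^21 ≡ 4·18·13: 4·18 = 72 ≡ 3, then 3·13 = 39 ≡ 16. So 13^21 ≡ 16 (mod 23).
Hence h⁻¹(13) = 16.

16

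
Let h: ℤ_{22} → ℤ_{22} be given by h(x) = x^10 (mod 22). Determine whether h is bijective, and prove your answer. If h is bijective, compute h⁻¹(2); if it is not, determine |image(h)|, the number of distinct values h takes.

4

h(1) = 1^10 = 1.
h(3): Repeated squaring mod 22: 3^1 ≡ 3, 3^2 ≡ 3² = 9, 3^4 ≡ 9² = 81 ≡ 15, 3^8 ≡ 15² = 225 ≡ 5. Since 10 = 8 + 2, 3^10 ≡ 5·9: 5·9 = 45 ≡ 1. So 3^10 ≡ 1 (mod 22).
So h(1) = h(3) = 1 while 1 ≠ 3, therefore h is not injective, hence not bijective.
Since h is not bijective, we determine |image(h)|. Computing x^10 mod 22 for each x (by repeated squaring, reducing mod 22 at every step), the values h(0), h(1), …, h(21) are: 0, 1, 12, 1, 12, 1, 12, 1, 12, 1, 12, 11, 12, 1, 12, 1, 12, 1, 12, 1, 12, 1.
The distinct values are {0, 1, 11, 12}; there are 4 of them.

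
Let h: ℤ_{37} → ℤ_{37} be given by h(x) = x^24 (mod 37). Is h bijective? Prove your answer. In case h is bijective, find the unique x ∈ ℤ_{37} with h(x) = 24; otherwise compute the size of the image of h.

h(3): Repeated squaring mod 37: 3^1 ≡ 3, 3^2 ≡ 3² = 9, 3^4 ≡ 9² = 81 ≡ 7, 3^8 ≡ 7² = 49 ≡ 12, 3^16 ≡ 12² = 144 ≡ 33. Since 24 = 16 + 8, 3^24 ≡ 33·12: 33·12 = 396 ≡ 26. So 3^24 ≡ 26 (mod 37).
h(4): Repeated squaring mod 37: 4^1 ≡ 4, 4^2 ≡ 4² = 16, 4^4 ≡ 16² = 256 ≡ 34, 4^8 ≡ 34² = 1156 ≡ 9, 4^16 ≡ 9² = 81 ≡ 7. Since 24 = 16 + 8, 4^24 ≡ 7·9: 7·9 = 63 ≡ 26. So 4^24 ≡ 26 (mod 37).
So h(3) = h(4) = 26 while 3 ≠ 4, thus h is not injective, hence not bijective.
Since h is not bijective, we determine |image(h)|. Computing x^24 mod 37 for each x (by repeated squaring, reducing mod 37 at every step), the values h(0), h(1), …, h(36) are: 0, 1, 10, 26, 26, 26, 1, 26, 1, 10, 1, 1, 10, 26, 1, 10, 10, 10, 26, 26, 10, 10, 10, 1, 26, 10, 1, 1, 10, 1, 26, 1, 26, 26, 26, 10, 1.
The distinct values are {0, 1, 10, 26}; there are 4 of them.

4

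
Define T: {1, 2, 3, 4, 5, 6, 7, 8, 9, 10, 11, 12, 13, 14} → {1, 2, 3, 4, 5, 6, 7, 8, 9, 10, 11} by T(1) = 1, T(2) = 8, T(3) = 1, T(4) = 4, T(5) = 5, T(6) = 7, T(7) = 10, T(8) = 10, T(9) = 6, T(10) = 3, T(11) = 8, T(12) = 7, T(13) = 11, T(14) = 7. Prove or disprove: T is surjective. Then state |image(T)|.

No element maps to 2, so T is not surjective.
The image of T is {1, 3, 4, 5, 6, 7, 8, 10, 11}, which has 9 elements.

9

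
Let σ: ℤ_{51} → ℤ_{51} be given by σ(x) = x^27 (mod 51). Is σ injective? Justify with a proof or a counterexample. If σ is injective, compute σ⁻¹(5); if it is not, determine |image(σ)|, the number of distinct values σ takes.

23

Computing x^27 mod 51 for each x (by repeated squaring, reducing mod 51 at every step), the values σ(0), σ(1), …, σ(50) are: 0, 1, 8, 24, 13, 11, 39, 31, 2, 15, 37, 29, 6, 4, 44, 9, 16, 17, 18, 25, 41, 30, 28, 5, 48, 19, 32, 3, 46, 23, 21, 10, 26, 33, 34, 35, 42, 7, 47, 45, 22, 14, 36, 49, 20, 12, 40, 38, 27, 43, 50.
Every element of ℤ_{51} appears exactly once in this list, so σ is a bijection, and in particular injective.
Since σ is injective, we read off the preimage of 5 from the same table: σ(23) = 5, so σ⁻¹(5) = 23.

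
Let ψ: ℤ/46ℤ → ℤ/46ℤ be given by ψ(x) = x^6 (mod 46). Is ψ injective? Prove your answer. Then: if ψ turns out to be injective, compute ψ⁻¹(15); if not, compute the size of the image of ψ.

24

ψ(22): Repeated squaring mod 46: 22^1 ≡ 22, 22^2 ≡ 22² = 484 ≡ 24, 22^4 ≡ 24² = 576 ≡ 24. Since 6 = 4 + 2, 22^6 ≡ 24·24: 24·24 = 576 ≡ 24. So 22^6 ≡ 24 (mod 46).
ψ(24): Repeated squaring mod 46: 24^1 ≡ 24, 24^2 ≡ 24² = 576 ≡ 24, 24^4 ≡ 24² = 576 ≡ 24. Since 6 = 4 + 2, 24^6 ≡ 24·24: 24·24 = 576 ≡ 24. So 24^6 ≡ 24 (mod 46).
So ψ(22) = ψ(24) = 24 while 22 ≠ 24, therefore ψ is not injective.
Since ψ is not injective, we determine |image(ψ)|. Computing x^6 mod 46 for each x (by repeated squaring, reducing mod 46 at every step), the values ψ(0), ψ(1), …, ψ(45) are: 0, 1, 18, 39, 2, 31, 12, 27, 36, 3, 6, 9, 32, 29, 26, 13, 4, 35, 8, 25, 16, 41, 24, 23, 24, 41, 16, 25, 8, 35, 4, 13, 26, 29, 32, 9, 6, 3, 36, 27, 12, 31, 2, 39, 18, 1.
The distinct values are {0, 1, 2, 3, 4, 6, 8, 9, 12, 13, 16, 18, 23, 24, 25, 26, 27, 29, 31, 32, 35, 36, 39, 41}; there are 24 of them.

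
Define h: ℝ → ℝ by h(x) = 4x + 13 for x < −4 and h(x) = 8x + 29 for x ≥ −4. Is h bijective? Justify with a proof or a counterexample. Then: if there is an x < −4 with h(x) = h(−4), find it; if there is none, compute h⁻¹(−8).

Both pieces are strictly increasing (slopes 4 and 8), so each is injective on its own interval.
The left piece maps (−∞, −4) onto (−∞, −3); the right piece maps [−4, ∞) onto [−3, ∞).
Since −3 = −3, the images partition ℝ: h is injective and surjective, hence bijective.
Because the two images are disjoint, no x < −4 has h(x) = h(−4), so we compute h⁻¹(−8): −8 lies in (−∞, −3), so solve 4x + 13 = −8: x = (−8 − 13)/4 = −21/4.

-21/4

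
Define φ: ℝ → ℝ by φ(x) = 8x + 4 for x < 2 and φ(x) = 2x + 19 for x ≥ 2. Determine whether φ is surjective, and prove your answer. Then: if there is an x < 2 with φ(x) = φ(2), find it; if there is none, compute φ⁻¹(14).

Both pieces are strictly increasing (slopes 8 and 2), so each is injective on its own interval.
The left piece maps (−∞, 2) onto (−∞, 20); the right piece maps [2, ∞) onto [23, ∞).
The union (−∞, 20) ∪ [23, ∞) omits the interval between 20 and 23; in particular 20 has no preimage. So φ is not surjective.
Because the two images are disjoint, no x < 2 has φ(x) = φ(2), so we compute φ⁻¹(14): 14 lies in (−∞, 20), so solve 8x + 4 = 14: x = (14 − 4)/8 = 5/4.

5/4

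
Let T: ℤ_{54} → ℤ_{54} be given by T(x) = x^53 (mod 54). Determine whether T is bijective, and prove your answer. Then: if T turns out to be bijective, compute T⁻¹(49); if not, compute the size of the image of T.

T(0) = 0^53 = 0.
T(6): Repeated squaring mod 54: 6^1 ≡ 6, 6^2 ≡ 6² = 36, 6^4 ≡ 36² = 1296 ≡ 0, 6^8 ≡ 0² = 0, 6^16 ≡ 0² = 0, 6^32 ≡ 0² = 0. Since 53 = 32 + 16 + 4 + 1, 6^53 ≡ 0·0·0·6: 0·0 = 0, then 0·0 = 0, then 0·6 = 0. So 6^53 ≡ 0 (mod 54).
So T(0) = T(6) = 0 while 0 ≠ 6, thus T is not injective, hence not bijective.
Since T is not bijective, we determine |image(T)|. Computing x^53 mod 54 for each x (by repeated squaring, reducing mod 54 at every step), the values T(0), T(1), …, T(53) are: 0, 1, 14, 27, 34, 11, 0, 31, 44, 27, 46, 5, 0, 25, 2, 27, 22, 35, 0, 37, 50, 27, 16, 47, 0, 13, 26, 27, 28, 41, 0, 7, 38, 27, 4, 17, 0, 19, 32, 27, 52, 29, 0, 49, 8, 27, 10, 23, 0, 43, 20, 27, 40, 53.
The distinct values are {0, 1, 2, 4, 5, 7, 8, 10, 11, 13, 14, 16, 17, 19, 20, 22, 23, 25, 26, 27, 28, 29, 31, 32, 34, 35, 37, 38, 40, 41, 43, 44, 46, 47, 49, 50, 52, 53}; there are 38 of them.

38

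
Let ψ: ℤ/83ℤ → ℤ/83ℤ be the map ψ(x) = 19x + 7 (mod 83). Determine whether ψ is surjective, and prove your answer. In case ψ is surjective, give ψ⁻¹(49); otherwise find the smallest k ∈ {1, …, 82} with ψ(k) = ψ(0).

59

By definition, ψ is surjective if every y in the codomain equals ψ(x) for some x in the domain.
Since gcd(19, 83) = 1, 19 is invertible modulo 83. Euclid's algorithm: 83 = 4·19 + 7, 19 = 2·7 + 5, 7 = 1·5 + 2, 5 = 2·2 + 1; back-substituting gives 1 = 35·19 − 8·83, so 19⁻¹ ≡ 35 (mod 83).
Then y ↦ 35(y − 7) is a two-sided inverse to ψ, so every y ∈ ℤ/83ℤ has a preimage.
Therefore ψ is surjective.
Since ψ is surjective, we compute ψ⁻¹(49): solve 19x + 7 ≡ 49 (mod 83), i.e. 19x ≡ 42 (mod 83).
Multiplying by 19⁻¹ = 35 gives x ≡ 35·42 = 1470 = 17·83 + 59 ≡ 59 (mod 83).
Check: ψ(59) = 19·59 + 7 = 1128 = 13·83 + 49 ≡ 49 (mod 83).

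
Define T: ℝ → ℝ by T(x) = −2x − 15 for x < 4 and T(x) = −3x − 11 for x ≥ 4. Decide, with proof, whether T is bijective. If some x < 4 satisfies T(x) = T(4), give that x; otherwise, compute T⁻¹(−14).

-1/2

Both pieces are strictly decreasing (slopes −2 and −3), so each is injective on its own interval.
The left piece maps (−∞, 4) onto (−23, ∞); the right piece maps [4, ∞) onto (−∞, −23].
Since −23 = −23, the images partition ℝ: T is injective and surjective, hence bijective.
Because the two images are disjoint, no x < 4 has T(x) = T(4), so we compute T⁻¹(−14): −14 lies in (−23, ∞), so solve −2x − 15 = −14: x = (−14 + 15)/(−2) = −1/2.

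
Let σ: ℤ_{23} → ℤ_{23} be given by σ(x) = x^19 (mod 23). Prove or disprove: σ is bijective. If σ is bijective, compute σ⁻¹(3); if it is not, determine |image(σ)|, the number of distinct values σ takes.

2

Since 23 is prime, the nonzero elements of ℤ_{23} form a cyclic group of order 22.
As gcd(19, 22) = 1, raising to the 19th power is a bijection on this group: if x_1^19 ≡ x_2^19 then (x_1x_2^{−1})^19 = 1, and the only element of order dividing gcd(19, 22) = 1 is 1, so x_1 = x_2.
With σ(0) = 0 this makes σ injective on all of ℤ_{23}, hence bijective (finite equal-size domain and codomain). In particular σ is bijective.
Since σ is bijective, we find the preimage of 3. The inverse of x ↦ x^19 on (ℤ_{23})^× is x ↦ x^7, because 19·7 = 133 = 6·22 + 1 ≡ 1 (mod 22) and x^{22} = 1 for x ≠ 0 (Fermat). So σ⁻¹(3) = 3^7 mod 23.
Repeated squaring mod 23: 3^1 ≡ 3, 3^2 ≡ 3² = 9, 3^4 ≡ 9² = 81 ≡ 12. Since 7 = 4 + 2 + 1, 3^7 ≡ 12·9·3: 12·9 = 108 ≡ 16, then 16·3 = 48 ≡ 2. So 3^7 ≡ 2 (mod 23).
Hence σ⁻¹(3) = 2.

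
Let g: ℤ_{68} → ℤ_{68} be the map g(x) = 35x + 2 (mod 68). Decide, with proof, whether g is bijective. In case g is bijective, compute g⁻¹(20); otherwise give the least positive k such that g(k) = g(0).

18

Suppose g(x_1) = g(x_2) in ℤ_{68}. Then 35x_1 + 2 ≡ 35x_2 + 2 (mod 68), thus 35(x_1 − x_2) ≡ 0 (mod 68).
Since gcd(35, 68) = 1, 35 is invertible modulo 68, hence x_1 − x_2 ≡ 0 (mod 68), i.e. x_1 = x_2.
We now compute 35⁻¹ mod 68 explicitly. Euclid's algorithm: 68 = 1·35 + 33, 35 = 1·33 + 2, 33 = 16·2 + 1; back-substituting gives 1 = 35·35 − 18·68, so 35⁻¹ ≡ 35 (mod 68).
Then y ↦ 35(y − 2) is a two-sided inverse to g, so every y ∈ ℤ_{68} has a preimage.
So g is bijective.
Since g is bijective, we find g⁻¹(20): we need 35x ≡ 20 − 2 ≡ 18 (mod 68). Using 35⁻¹ = 35: x ≡ 35·18 = 630 = 9·68 + 18, so x = 18.
Check: g(18) = 35·18 + 2 = 632 = 9·68 + 20 ≡ 20 (mod 68).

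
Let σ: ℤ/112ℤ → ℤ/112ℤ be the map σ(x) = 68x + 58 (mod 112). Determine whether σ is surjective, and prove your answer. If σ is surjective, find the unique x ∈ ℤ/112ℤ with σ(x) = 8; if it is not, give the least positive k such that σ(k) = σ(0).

Since gcd(68, 112) = 4, we have 68x ≡ 0 (mod 4) for all x, so σ(x) ≡ 2 (mod 4).
But 0 ≢ 2 (mod 4), so 0 ∈ ℤ/112ℤ has no preimage. Therefore σ is not surjective.
Since σ is not surjective, we find the least positive k with σ(k) = σ(0): this means 68k ≡ 0 (mod 112), i.e. 112 ∣ 68k. Since gcd(68, 112) = 4, dividing through by 4 this holds exactly when 28 ∣ 17k, and as gcd(17, 28) = 1, exactly when 28 ∣ k.
The smallest positive such k is 28.

28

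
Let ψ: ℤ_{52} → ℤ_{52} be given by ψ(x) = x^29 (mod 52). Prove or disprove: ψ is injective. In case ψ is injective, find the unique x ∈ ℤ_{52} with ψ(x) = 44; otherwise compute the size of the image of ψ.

39

ψ(0) = 0^29 = 0.
ψ(26): Repeated squaring mod 52: 26^1 ≡ 26, 26^2 ≡ 26² = 676 ≡ 0, 26^4 ≡ 0² = 0, 26^8 ≡ 0² = 0, 26^16 ≡ 0² = 0. Since 29 = 16 + 8 + 4 + 1, 26^29 ≡ 0·0·0·26: 0·0 = 0, then 0·0 = 0, then 0·26 = 0. So 26^29 ≡ 0 (mod 52).
So ψ(0) = ψ(26) = 0 while 0 ≠ 26, so ψ is not injective.
Since ψ is not injective, we determine |image(ψ)|. Computing x^29 mod 52 for each x (by repeated squaring, reducing mod 52 at every step), the values ψ(0), ψ(1), …, ψ(51) are: 0, 1, 32, 35, 36, 5, 28, 11, 8, 29, 4, 7, 12, 13, 40, 19, 48, 49, 44, 15, 24, 21, 16, 43, 20, 25, 0, 27, 32, 9, 36, 31, 28, 37, 8, 3, 4, 33, 12, 39, 40, 45, 48, 23, 44, 41, 24, 47, 16, 17, 20, 51.
The distinct values are {0, 1, 3, 4, 5, 7, 8, 9, 11, 12, 13, 15, 16, 17, 19, 20, 21, 23, 24, 25, 27, 28, 29, 31, 32, 33, 35, 36, 37, 39, 40, 41, 43, 44, 45, 47, 48, 49, 51}; there are 39 of them.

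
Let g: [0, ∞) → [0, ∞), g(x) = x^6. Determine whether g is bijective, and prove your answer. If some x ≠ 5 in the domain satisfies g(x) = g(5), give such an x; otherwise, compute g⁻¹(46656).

6

On [0, ∞), x ↦ x^6 is strictly increasing (injective) and for any y ∈ [0, ∞) the 6th root y^{1/6} lies in [0, ∞) (surjective). So g is bijective.
Since x ↦ x^6 is strictly increasing on [0, ∞), it is injective there, so no x ≠ 5 in the domain has g(x) = g(5). We therefore compute g⁻¹(46656) = 46656^{1/6} = 6 (indeed 6^6 = 46656).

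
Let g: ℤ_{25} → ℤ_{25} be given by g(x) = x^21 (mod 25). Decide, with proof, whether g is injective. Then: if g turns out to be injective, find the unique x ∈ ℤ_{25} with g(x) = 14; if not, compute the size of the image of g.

21

g(0) = 0^21 = 0.
g(5): Repeated squaring mod 25: 5^1 ≡ 5, 5^2 ≡ 5² = 25 ≡ 0, 5^4 ≡ 0² = 0, 5^8 ≡ 0² = 0, 5^16 ≡ 0² = 0. Since 21 = 16 + 4 + 1, 5^21 ≡ 0·0·5: 0·0 = 0, then 0·5 = 0. So 5^21 ≡ 0 (mod 25).
So g(0) = g(5) = 0 while 0 ≠ 5, therefore g is not injective.
Since g is not injective, we determine |image(g)|. Computing x^21 mod 25 for each x (by repeated squaring, reducing mod 25 at every step), the values g(0), g(1), …, g(24) are: 0, 1, 2, 3, 4, 0, 6, 7, 8, 9, 0, 11, 12, 13, 14, 0, 16, 17, 18, 19, 0, 21, 22, 23, 24.
The distinct values are {0, 1, 2, 3, 4, 6, 7, 8, 9, 11, 12, 13, 14, 16, 17, 18, 19, 21, 22, 23, 24}; there are 21 of them.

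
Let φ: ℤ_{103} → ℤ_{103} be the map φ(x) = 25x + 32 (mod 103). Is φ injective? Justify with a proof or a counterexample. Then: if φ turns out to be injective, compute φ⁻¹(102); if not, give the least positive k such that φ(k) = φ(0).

Suppose φ(s) = φ(t) in ℤ_{103}. Then 25s + 32 ≡ 25t + 32 (mod 103), therefore 25(s − t) ≡ 0 (mod 103).
Since gcd(25, 103) = 1, 25 is invertible modulo 103, hence s − t ≡ 0 (mod 103), i.e. s = t.
Therefore φ is injective.
We now compute 25⁻¹ mod 103 explicitly. Euclid's algorithm: 103 = 4·25 + 3, 25 = 8·3 + 1; back-substituting gives 1 = 33·25 − 8·103, so 25⁻¹ ≡ 33 (mod 103).
Since φ is injective, we compute φ⁻¹(102): solve 25x + 32 ≡ 102 (mod 103), i.e. 25x ≡ 70 (mod 103).
Multiplying by 25⁻¹ = 33 gives x ≡ 33·70 = 2310 = 22·103 + 44 ≡ 44 (mod 103).
Check: φ(44) = 25·44 + 32 = 1132 = 10·103 + 102 ≡ 102 (mod 103).

44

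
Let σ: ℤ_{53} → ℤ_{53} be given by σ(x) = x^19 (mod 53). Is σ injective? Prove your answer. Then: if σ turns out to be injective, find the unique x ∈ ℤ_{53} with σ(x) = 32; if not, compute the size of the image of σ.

Since 53 is prime, the nonzero elements of ℤ_{53} form a cyclic group of order 52.
As gcd(19, 52) = 1, raising to the 19th power is a bijection on this group: if u^19 ≡ v^19 then (uv^{−1})^19 = 1, and the only element of order dividing gcd(19, 52) = 1 is 1, so u = v.
With σ(0) = 0 this makes σ injective on all of ℤ_{53}, hence bijective (finite equal-size domain and codomain). In particular σ is injective.
Since σ is injective, we find the preimage of 32. The inverse of x ↦ x^19 on (ℤ_{53})^× is x ↦ x^11, because 19·11 = 209 = 4·52 + 1 ≡ 1 (mod 52) and x^{52} = 1 for x ≠ 0 (Fermat). So σ⁻¹(32) = 32^11 mod 53.
Repeated squaring mod 53: 32^1 ≡ 32, 32^2 ≡ 32² = 1024 ≡ 17, 32^4 ≡ 17² = 289 ≡ 24, 32^8 ≡ 24² = 576 ≡ 46. Since 11 = 8 + 2 + 1, 32^11 ≡ 46·17·32: 46·17 = 782 ≡ 40, then 40·32 = 1280 ≡ 8. So 32^11 ≡ 8 (mod 53).
Hence σ⁻¹(32) = 8.

8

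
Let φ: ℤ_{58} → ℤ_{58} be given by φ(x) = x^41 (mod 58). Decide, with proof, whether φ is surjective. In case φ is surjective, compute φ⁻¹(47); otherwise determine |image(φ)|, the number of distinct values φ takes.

Computing x^41 mod 58 for each x (by repeated squaring, reducing mod 58 at every step), the values φ(0), φ(1), …, φ(57) are: 0, 1, 14, 19, 22, 35, 34, 25, 18, 13, 26, 21, 12, 9, 2, 27, 20, 17, 8, 3, 16, 11, 4, 53, 52, 7, 10, 15, 28, 29, 30, 43, 48, 51, 6, 5, 54, 47, 42, 55, 50, 41, 38, 31, 56, 49, 46, 37, 32, 45, 40, 33, 24, 23, 36, 39, 44, 57.
Every element of ℤ_{58} appears exactly once in this list, so φ is a bijection, and in particular surjective.
Since φ is surjective, we read off the preimage of 47 from the same table: φ(37) = 47, so φ⁻¹(47) = 37.

37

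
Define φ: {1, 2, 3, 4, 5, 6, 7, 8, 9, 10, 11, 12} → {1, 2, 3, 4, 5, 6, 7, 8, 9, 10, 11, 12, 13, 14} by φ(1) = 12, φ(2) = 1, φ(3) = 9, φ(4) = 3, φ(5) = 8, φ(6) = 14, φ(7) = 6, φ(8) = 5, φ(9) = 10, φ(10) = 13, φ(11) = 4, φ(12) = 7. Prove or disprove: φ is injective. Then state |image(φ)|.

The values φ(1), …, φ(12) are 12, 1, 9, 3, 8, 14, 6, 5, 10, 13, 4, 7 — all distinct.
So φ(x_1) = φ(x_2) only when x_1 = x_2, and φ is injective.
The image of φ is {1, 3, 4, 5, 6, 7, 8, 9, 10, 12, 13, 14}, which has 12 elements.

12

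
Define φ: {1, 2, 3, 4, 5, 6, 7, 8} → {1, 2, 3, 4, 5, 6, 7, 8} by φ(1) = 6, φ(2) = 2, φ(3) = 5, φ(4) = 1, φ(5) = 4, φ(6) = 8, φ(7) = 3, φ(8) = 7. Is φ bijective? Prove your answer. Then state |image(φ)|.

The values 6, 2, 5, 1, 4, 8, 3, 7 are a permutation of {1, 2, 3, 4, 5, 6, 7, 8}: each element appears exactly once.
So φ is injective and surjective, hence bijective.
The image of φ is {1, 2, 3, 4, 5, 6, 7, 8}, which has 8 elements.

8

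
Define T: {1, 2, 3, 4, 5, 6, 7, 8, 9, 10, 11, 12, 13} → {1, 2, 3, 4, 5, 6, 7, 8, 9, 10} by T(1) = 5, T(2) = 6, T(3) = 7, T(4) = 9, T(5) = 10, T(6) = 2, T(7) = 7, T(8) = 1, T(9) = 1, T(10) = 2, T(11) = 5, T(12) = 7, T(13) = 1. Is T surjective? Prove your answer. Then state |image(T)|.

7

No element maps to 3, so T is not surjective.
The image of T is {1, 2, 5, 6, 7, 9, 10}, which has 7 elements.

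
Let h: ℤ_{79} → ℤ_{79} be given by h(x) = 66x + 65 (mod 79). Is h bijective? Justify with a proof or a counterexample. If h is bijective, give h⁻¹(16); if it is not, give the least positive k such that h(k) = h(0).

Suppose h(a) = h(b) in ℤ_{79}. Then 66a + 65 ≡ 66b + 65 (mod 79), therefore 66(a − b) ≡ 0 (mod 79).
Since gcd(66, 79) = 1, 66 is invertible modulo 79, thus a − b ≡ 0 (mod 79), i.e. a = b.
We now compute 66⁻¹ mod 79 explicitly. Euclid's algorithm: 79 = 1·66 + 13, 66 = 5·13 + 1; back-substituting gives 1 = 6·66 − 5·79, so 66⁻¹ ≡ 6 (mod 79).
Then y ↦ 6(y − 65) is a two-sided inverse to h, so every y ∈ ℤ_{79} has a preimage.
Thus h is bijective.
Since h is bijective, we find h⁻¹(16): we need 66x ≡ 16 − 65 ≡ 30 (mod 79). Using 66⁻¹ = 6: x ≡ 6·30 = 180 = 2·79 + 22, so x = 22.
Check: h(22) = 66·22 + 65 = 1517 = 19·79 + 16 ≡ 16 (mod 79).

22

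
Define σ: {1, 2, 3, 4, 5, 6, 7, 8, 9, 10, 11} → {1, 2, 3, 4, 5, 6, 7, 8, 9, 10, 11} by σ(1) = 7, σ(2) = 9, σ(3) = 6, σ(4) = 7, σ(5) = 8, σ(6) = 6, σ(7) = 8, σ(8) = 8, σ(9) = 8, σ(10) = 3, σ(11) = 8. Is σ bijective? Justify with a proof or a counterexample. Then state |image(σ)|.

5

σ(1) = 7 = σ(4) with 1 ≠ 4, so σ is not injective, hence not bijective.
The image of σ is {3, 6, 7, 8, 9}, which has 5 elements.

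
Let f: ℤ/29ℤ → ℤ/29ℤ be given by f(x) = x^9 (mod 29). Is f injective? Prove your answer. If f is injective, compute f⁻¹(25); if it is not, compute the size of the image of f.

24

Since 29 is prime, the nonzero elements of ℤ/29ℤ form a cyclic group of order 28.
As gcd(9, 28) = 1, raising to the 9th power is a bijection on this group: if s^9 ≡ t^9 then (st^{−1})^9 = 1, and the only element of order dividing gcd(9, 28) = 1 is 1, so s = t.
With f(0) = 0 this makes f injective on all of ℤ/29ℤ, hence bijective (finite equal-size domain and codomain). In particular f is injective.
Since f is injective, we find the preimage of 25. The inverse of x ↦ x^9 on (ℤ/29ℤ)^× is x ↦ x^25, because 9·25 = 225 = 8·28 + 1 ≡ 1 (mod 28) and x^{28} = 1 for x ≠ 0 (Fermat). So f⁻¹(25) = 25^25 mod 29.
Repeated squaring mod 29: 25^1 ≡ 25, 25^2 ≡ 25² = 625 ≡ 16, 25^4 ≡ 16² = 256 ≡ 24, 25^8 ≡ 24² = 576 ≡ 25, 25^16 ≡ 25² = 625 ≡ 16. Since 25 = 16 + 8 + 1, 25^25 ≡ 16·25·25: 16·25 = 400 ≡ 23, then 23·25 = 575 ≡ 24. So 25^25 ≡ 24 (mod 29).
Hence f⁻¹(25) = 24.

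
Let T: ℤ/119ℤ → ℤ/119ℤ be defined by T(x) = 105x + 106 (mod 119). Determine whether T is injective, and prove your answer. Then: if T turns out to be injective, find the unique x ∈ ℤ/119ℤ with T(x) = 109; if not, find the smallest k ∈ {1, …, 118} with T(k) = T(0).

17

Recall that T is injective when T(x_1) = T(x_2) forces x_1 = x_2.
We have gcd(105, 119) = 7 > 1. Taking x_1 = 0 and x_2 = 17: T(0) = 106 and T(17) = 105·17 + 106 = 1891 ≡ 106 (mod 119).
So T(0) = T(17) while 0 ≠ 17, hence T is not injective.
Since T is not injective, we find the least positive k with T(k) = T(0): this means 105k ≡ 0 (mod 119), i.e. 119 ∣ 105k. Since gcd(105, 119) = 7, dividing through by 7 this holds exactly when 17 ∣ 15k, and as gcd(15, 17) = 1, exactly when 17 ∣ k.
The smallest positive such k is 17.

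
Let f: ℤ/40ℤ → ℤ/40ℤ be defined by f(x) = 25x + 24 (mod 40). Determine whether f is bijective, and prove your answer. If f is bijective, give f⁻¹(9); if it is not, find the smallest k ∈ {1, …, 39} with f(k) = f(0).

We have gcd(25, 40) = 5 > 1. Taking s = 0 and t = 8: f(0) = 24 and f(8) = 25·8 + 24 = 224 ≡ 24 (mod 40).
So f(0) = f(8) while 0 ≠ 8, hence f is not injective, hence not bijective.
Since f is not bijective, we find the least positive k with f(k) = f(0): this means 25k ≡ 0 (mod 40), i.e. 40 ∣ 25k. Since gcd(25, 40) = 5, dividing through by 5 this holds exactly when 8 ∣ 5k, and as gcd(5, 8) = 1, exactly when 8 ∣ k.
The smallest positive such k is 8.

8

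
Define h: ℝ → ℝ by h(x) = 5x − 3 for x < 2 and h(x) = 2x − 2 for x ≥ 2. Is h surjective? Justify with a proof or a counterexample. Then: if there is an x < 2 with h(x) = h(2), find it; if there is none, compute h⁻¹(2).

Both pieces are strictly increasing (slopes 5 and 2), so each is injective on its own interval.
The left piece maps (−∞, 2) onto (−∞, 7); the right piece maps [2, ∞) onto [2, ∞).
The union (−∞, 7) ∪ [2, ∞) covers ℝ, so h is surjective.
For the follow-up: the images overlap, so an x < 2 with h(x) = h(2) exists. h(2) = 2; solving 5x − 3 = 2 for x < 2 gives x = (2 + 3)/5 = 1.

1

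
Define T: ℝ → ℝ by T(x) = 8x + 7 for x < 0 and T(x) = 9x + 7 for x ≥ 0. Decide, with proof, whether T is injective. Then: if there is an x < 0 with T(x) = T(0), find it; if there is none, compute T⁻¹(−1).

Both pieces are strictly increasing (slopes 8 and 9), so each is injective on its own interval.
The left piece maps (−∞, 0) onto (−∞, 7); the right piece maps [0, ∞) onto [7, ∞).
These images are disjoint, so no value is attained by both pieces. Thus T is injective.
Because the two images are disjoint, no x < 0 has T(x) = T(0), so we compute T⁻¹(−1): −1 lies in (−∞, 7), so solve 8x + 7 = −1: x = (−1 − 7)/8 = −1.

-1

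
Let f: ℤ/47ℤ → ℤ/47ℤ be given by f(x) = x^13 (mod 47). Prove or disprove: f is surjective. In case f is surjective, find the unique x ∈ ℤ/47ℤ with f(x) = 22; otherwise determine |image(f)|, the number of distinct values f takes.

40

Since 47 is prime, the nonzero elements of ℤ/47ℤ form a cyclic group of order 46.
As gcd(13, 46) = 1, raising to the 13th power is a bijection on this group: if u^13 ≡ v^13 then (uv^{−1})^13 = 1, and the only element of order dividing gcd(13, 46) = 1 is 1, so u = v.
With f(0) = 0 this makes f injective on all of ℤ/47ℤ, hence bijective (finite equal-size domain and codomain). In particular f is surjective.
Since f is surjective, we find the preimage of 22. The inverse of x ↦ x^13 on (ℤ/47ℤ)^× is x ↦ x^39, because 13·39 = 507 = 11·46 + 1 ≡ 1 (mod 46) and x^{46} = 1 for x ≠ 0 (Fermat). So f⁻¹(22) = 22^39 mod 47.
Repeated squaring mod 47: 22^1 ≡ 22, 22^2 ≡ 22² = 484 ≡ 14, 22^4 ≡ 14² = 196 ≡ 8, 22^8 ≡ 8² = 64 ≡ 17, 22^16 ≡ 17² = 289 ≡ 7, 22^32 ≡ 7² = 49 ≡ 2. Since 39 = 32 + 4 + 2 + 1, 22^39 ≡ 2·8·14·22: 2·8 = 16, then 16·14 = 224 ≡ 36, then 36·22 = 792 ≡ 40. So 22^39 ≡ 40 (mod 47).
Hence f⁻¹(22) = 40.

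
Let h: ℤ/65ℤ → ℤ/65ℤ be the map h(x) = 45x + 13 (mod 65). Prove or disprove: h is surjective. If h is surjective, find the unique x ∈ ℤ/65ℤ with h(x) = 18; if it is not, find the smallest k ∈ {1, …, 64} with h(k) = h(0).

By definition, h is surjective if every y in the codomain equals h(x) for some x in the domain.
Since gcd(45, 65) = 5, we have 45x ≡ 0 (mod 5) for all x, so h(x) ≡ 3 (mod 5).
But 0 ≢ 3 (mod 5), so 0 ∈ ℤ/65ℤ has no preimage. Therefore h is not surjective.
Since h is not surjective, we find the least positive k with h(k) = h(0): this means 45k ≡ 0 (mod 65), i.e. 65 ∣ 45k. Since gcd(45, 65) = 5, dividing through by 5 this holds exactly when 13 ∣ 9k, and as gcd(9, 13) = 1, exactly when 13 ∣ k.
The smallest positive such k is 13.

13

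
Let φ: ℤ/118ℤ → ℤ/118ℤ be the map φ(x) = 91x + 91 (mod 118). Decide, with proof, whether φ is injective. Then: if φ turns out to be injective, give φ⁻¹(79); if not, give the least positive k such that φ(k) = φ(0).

If φ(s) = φ(t), then 91s ≡ 91t (mod 118). Because gcd(91, 118) = 1, we may cancel 91 to get s ≡ t (mod 118).
Hence φ is injective.
We now compute 91⁻¹ mod 118 explicitly. Euclid's algorithm: 118 = 1·91 + 27, 91 = 3·27 + 10, 27 = 2·10 + 7, 10 = 1·7 + 3, 7 = 2·3 + 1; back-substituting gives 1 = 83·91 − 64·118, so 91⁻¹ ≡ 83 (mod 118).
Since φ is injective, we compute φ⁻¹(79): solve 91x + 91 ≡ 79 (mod 118), i.e. 91x ≡ 106 (mod 118).
Multiplying by 91⁻¹ = 83 gives x ≡ 83·106 = 8798 = 74·118 + 66 ≡ 66 (mod 118).
Check: φ(66) = 91·66 + 91 = 6097 = 51·118 + 79 ≡ 79 (mod 118).

66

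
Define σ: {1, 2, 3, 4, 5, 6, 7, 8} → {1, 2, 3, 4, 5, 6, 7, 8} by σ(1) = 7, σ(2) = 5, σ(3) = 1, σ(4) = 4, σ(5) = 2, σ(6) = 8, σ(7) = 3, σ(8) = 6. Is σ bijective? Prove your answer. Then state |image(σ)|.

8

The values 7, 5, 1, 4, 2, 8, 3, 6 are a permutation of {1, 2, 3, 4, 5, 6, 7, 8}: each element appears exactly once.
So σ is injective and surjective, hence bijective.
The image of σ is {1, 2, 3, 4, 5, 6, 7, 8}, which has 8 elements.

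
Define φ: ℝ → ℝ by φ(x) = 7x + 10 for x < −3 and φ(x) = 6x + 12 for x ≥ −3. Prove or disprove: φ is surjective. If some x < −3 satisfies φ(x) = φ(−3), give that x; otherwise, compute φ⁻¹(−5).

-17/6

Both pieces are strictly increasing (slopes 7 and 6), so each is injective on its own interval.
The left piece maps (−∞, −3) onto (−∞, −11); the right piece maps [−3, ∞) onto [−6, ∞).
The union (−∞, −11) ∪ [−6, ∞) omits the interval between −11 and −6; in particular −11 has no preimage. So φ is not surjective.
Because the two images are disjoint, no x < −3 has φ(x) = φ(−3), so we compute φ⁻¹(−5): −5 lies in [−6, ∞), so solve 6x + 12 = −5: x = (−5 − 12)/6 = −17/6.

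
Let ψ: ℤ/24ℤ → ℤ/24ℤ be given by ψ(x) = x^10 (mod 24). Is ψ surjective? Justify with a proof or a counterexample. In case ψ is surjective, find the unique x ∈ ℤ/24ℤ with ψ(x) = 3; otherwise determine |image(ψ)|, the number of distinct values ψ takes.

ψ(2): Repeated squaring mod 24: 2^1 ≡ 2, 2^2 ≡ 2² = 4, 2^4 ≡ 4² = 16, 2^8 ≡ 16² = 256 ≡ 16. Since 10 = 8 + 2, 2^10 ≡ 16·4: 16·4 = 64 ≡ 16. So 2^10 ≡ 16 (mod 24).
ψ(4): Repeated squaring mod 24: 4^1 ≡ 4, 4^2 ≡ 4² = 16, 4^4 ≡ 16² = 256 ≡ 16, 4^8 ≡ 16² = 256 ≡ 16. Since 10 = 8 + 2, 4^10 ≡ 16·16: 16·16 = 256 ≡ 16. So 4^10 ≡ 16 (mod 24).
So ψ(2) = ψ(4) = 16 while 2 ≠ 4, hence ψ is not injective.
A non-injective map from the 24-element set ℤ/24ℤ to itself takes at most 23 distinct values, so it cannot be surjective. Therefore ψ is not surjective.
Since ψ is not surjective, we determine |image(ψ)|. Computing x^10 mod 24 for each x (by repeated squaring, reducing mod 24 at every step), the values ψ(0), ψ(1), …, ψ(23) are: 0, 1, 16, 9, 16, 1, 0, 1, 16, 9, 16, 1, 0, 1, 16, 9, 16, 1, 0, 1, 16, 9, 16, 1.
The distinct values are {0, 1, 9, 16}; there are 4 of them.

4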